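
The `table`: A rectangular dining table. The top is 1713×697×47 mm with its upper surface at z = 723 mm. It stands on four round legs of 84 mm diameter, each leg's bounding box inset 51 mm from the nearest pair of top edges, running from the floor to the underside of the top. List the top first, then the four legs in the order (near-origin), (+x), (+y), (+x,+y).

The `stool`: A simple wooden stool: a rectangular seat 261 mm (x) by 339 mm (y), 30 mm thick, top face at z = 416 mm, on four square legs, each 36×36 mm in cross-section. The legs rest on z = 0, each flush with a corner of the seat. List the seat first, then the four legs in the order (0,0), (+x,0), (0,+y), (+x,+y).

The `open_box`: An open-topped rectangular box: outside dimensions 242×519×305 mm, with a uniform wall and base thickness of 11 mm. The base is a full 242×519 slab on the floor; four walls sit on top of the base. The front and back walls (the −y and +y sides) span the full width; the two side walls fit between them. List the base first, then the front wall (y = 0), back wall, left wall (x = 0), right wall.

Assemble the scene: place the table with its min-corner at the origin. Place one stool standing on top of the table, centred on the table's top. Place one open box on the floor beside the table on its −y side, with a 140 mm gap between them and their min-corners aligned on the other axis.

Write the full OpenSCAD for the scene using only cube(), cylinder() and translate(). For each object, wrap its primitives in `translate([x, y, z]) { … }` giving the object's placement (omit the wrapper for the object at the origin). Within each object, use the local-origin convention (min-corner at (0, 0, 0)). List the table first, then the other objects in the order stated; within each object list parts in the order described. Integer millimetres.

translate([0, 0, 676]) cube([1713, 697, 47]);
translate([93, 93, 0]) cylinder(h = 676, r = 42);
translate([1620, 93, 0]) cylinder(h = 676, r = 42);
translate([93, 604, 0]) cylinder(h = 676, r = 42);
translate([1620, 604, 0]) cylinder(h = 676, r = 42);
translate([726, 179, 723]) {
  translate([0, 0, 386]) cube([261, 339, 30]);
  cube([36, 36, 386]);
  translate([225, 0, 0]) cube([36, 36, 386]);
  translate([0, 303, 0]) cube([36, 36, 386]);
  translate([225, 303, 0]) cube([36, 36, 386]);
}
translate([0, -659, 0]) {
  cube([242, 519, 11]);
  translate([0, 0, 11]) cube([242, 11, 294]);
  translate([0, 508, 11]) cube([242, 11, 294]);
  translate([0, 11, 11]) cube([11, 497, 294]);
  translate([231, 11, 11]) cube([11, 497, 294]);
}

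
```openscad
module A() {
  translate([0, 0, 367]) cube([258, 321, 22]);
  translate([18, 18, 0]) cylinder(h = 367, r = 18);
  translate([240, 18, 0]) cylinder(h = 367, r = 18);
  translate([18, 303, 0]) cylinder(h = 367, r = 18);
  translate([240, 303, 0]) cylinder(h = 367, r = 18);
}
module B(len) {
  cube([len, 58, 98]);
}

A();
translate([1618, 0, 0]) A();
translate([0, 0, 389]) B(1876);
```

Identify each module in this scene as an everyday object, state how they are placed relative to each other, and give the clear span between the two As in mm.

Second stool starts at x = 1618; first ends at x = 258; clear span = 1618 − 258 = 1360 mm.

A is a stool. B is a beam. A beam spans the tops of two stools. The clear span between the two stools is 1360 mm.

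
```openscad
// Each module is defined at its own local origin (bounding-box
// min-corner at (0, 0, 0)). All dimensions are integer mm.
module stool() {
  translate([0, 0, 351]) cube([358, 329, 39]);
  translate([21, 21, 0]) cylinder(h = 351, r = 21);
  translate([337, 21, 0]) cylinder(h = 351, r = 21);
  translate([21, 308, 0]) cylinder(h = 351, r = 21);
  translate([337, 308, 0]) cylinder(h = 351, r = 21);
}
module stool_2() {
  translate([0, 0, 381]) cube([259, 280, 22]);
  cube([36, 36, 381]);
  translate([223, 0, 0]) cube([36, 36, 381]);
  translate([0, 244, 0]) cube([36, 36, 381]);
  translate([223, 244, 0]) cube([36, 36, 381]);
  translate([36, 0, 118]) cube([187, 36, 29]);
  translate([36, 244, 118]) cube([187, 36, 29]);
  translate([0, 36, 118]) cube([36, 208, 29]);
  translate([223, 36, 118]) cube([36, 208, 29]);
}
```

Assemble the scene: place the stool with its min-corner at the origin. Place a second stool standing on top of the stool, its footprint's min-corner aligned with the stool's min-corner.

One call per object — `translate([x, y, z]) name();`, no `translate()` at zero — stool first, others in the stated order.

stool();
translate([0, 0, 390]) stool_2();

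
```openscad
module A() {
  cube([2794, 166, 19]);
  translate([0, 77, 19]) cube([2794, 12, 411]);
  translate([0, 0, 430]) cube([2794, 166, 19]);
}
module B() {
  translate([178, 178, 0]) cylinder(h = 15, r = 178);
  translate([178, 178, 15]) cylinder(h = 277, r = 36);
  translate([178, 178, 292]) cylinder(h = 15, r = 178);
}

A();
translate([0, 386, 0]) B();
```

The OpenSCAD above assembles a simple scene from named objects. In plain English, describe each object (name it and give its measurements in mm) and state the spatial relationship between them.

A is an I-beam lying along x, 2794 mm long. Overall section height 449 mm. Two flanges 166 mm wide (y) and 19 mm thick, one on the floor and one at the top; a web 12 mm thick runs between them, centred on the flange width.

B is a spool: two coaxial disc flanges of radius 178 mm and thickness 15 mm, joined by a core cylinder of radius 36 mm and height 277 mm. The lower flange rests on z = 0 and the three cylinders share a vertical axis.

The spool is on the floor beside the I-beam on its +y side.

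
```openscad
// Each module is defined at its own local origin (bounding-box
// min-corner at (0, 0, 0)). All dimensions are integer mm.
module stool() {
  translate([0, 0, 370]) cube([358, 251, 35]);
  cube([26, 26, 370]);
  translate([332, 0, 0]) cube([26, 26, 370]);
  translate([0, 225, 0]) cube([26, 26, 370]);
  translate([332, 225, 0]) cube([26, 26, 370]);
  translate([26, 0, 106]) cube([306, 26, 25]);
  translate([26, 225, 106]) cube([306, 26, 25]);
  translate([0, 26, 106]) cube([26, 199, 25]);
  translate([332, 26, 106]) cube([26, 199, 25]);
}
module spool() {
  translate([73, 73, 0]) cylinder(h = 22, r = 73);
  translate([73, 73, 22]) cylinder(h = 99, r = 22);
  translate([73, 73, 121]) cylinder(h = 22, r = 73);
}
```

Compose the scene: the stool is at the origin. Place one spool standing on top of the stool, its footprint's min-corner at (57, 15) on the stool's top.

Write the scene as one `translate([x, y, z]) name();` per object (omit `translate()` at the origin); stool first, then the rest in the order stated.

stool();
translate([57, 15, 405]) spool();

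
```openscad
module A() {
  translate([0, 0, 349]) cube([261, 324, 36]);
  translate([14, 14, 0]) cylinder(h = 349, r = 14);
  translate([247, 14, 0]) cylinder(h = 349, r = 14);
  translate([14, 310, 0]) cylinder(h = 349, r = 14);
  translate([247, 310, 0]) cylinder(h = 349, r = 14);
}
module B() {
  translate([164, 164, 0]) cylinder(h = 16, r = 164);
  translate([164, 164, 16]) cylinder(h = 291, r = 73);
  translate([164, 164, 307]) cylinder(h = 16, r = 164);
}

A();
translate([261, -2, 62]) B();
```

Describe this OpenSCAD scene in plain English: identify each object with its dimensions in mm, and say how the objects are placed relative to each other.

A is a four-legged stool. The seat is a 261×324×36 mm slab whose top surface is at z = 385 mm; four round legs, each 28 mm in diameter, run from the floor (z = 0) to the underside of the seat, each leg's axis is inset half a diameter from the nearest pair of seat edges (so the leg's bounding box is flush with the corner).

B is a spool: two coaxial disc flanges of radius 164 mm and thickness 16 mm, joined by a core cylinder of radius 73 mm and height 291 mm. The lower flange rests on z = 0 and the three cylinders share a vertical axis.

The spool is beside the stool with their tops flush at z = 385.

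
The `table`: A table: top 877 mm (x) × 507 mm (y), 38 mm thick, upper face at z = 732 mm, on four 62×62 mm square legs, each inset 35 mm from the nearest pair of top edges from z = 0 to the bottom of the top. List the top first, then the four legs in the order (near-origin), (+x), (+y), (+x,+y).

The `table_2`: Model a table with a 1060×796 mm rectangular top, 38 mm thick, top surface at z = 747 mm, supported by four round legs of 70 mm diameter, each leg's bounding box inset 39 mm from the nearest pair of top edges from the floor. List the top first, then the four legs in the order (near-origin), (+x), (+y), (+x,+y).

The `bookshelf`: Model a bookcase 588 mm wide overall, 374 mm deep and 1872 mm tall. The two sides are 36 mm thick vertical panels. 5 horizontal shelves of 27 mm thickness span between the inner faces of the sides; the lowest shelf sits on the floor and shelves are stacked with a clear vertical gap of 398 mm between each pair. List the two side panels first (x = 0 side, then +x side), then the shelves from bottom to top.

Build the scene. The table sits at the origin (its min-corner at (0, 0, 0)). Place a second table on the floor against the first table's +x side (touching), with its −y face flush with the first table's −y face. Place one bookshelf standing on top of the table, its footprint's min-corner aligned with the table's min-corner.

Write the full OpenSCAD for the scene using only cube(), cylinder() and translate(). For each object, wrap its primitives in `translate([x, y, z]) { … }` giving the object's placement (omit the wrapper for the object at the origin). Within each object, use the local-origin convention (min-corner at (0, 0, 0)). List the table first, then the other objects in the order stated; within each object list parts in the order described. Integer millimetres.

translate([0, 0, 694]) cube([877, 507, 38]);
translate([35, 35, 0]) cube([62, 62, 694]);
translate([780, 35, 0]) cube([62, 62, 694]);
translate([35, 410, 0]) cube([62, 62, 694]);
translate([780, 410, 0]) cube([62, 62, 694]);
translate([877, 0, 0]) {
  translate([0, 0, 709]) cube([1060, 796, 38]);
  translate([74, 74, 0]) cylinder(h = 709, r = 35);
  translate([986, 74, 0]) cylinder(h = 709, r = 35);
  translate([74, 722, 0]) cylinder(h = 709, r = 35);
  translate([986, 722, 0]) cylinder(h = 709, r = 35);
}
translate([0, 0, 732]) {
  cube([36, 374, 1872]);
  translate([552, 0, 0]) cube([36, 374, 1872]);
  translate([36, 0, 0]) cube([516, 374, 27]);
  translate([36, 0, 425]) cube([516, 374, 27]);
  translate([36, 0, 850]) cube([516, 374, 27]);
  translate([36, 0, 1275]) cube([516, 374, 27]);
  translate([36, 0, 1700]) cube([516, 374, 27]);
}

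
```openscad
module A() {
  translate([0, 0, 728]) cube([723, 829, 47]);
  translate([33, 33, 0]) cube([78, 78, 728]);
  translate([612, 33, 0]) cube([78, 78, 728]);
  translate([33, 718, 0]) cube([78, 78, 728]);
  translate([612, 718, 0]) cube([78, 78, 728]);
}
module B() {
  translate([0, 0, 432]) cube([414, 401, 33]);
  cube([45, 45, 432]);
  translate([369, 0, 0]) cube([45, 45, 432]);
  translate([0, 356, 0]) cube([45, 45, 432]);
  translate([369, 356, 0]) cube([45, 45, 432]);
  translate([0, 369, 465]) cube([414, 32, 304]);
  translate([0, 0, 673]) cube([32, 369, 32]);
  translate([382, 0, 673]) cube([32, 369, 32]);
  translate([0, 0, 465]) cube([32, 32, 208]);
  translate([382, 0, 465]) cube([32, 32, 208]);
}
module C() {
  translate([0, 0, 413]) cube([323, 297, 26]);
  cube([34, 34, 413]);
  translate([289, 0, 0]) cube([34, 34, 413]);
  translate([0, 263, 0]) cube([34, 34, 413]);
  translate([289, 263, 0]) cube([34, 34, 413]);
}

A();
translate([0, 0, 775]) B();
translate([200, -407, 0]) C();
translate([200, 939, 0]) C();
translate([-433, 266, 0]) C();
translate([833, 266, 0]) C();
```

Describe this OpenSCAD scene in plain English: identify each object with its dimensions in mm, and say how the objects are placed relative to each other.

A is a table with a 723×829 mm rectangular top, 47 mm thick, top surface at z = 775 mm, supported by four 78×78 mm square legs, each inset 33 mm from the nearest pair of top edges, running from the floor.

B is a chair. The seat is a 414×401×33 mm slab with its top at z = 465 mm, on four 45×45 mm corner legs (flush with the seat edges, standing on z = 0). A flat backrest 32 mm thick, 304 mm tall, spans the full seat width and rises from the seat top along its +y edge, rear face flush with the rear of the seat. Two armrests of 32×32 mm section run along each side from the seat's front edge to the front of the backrest, top faces 240 mm above the seat top and outer faces flush with the seat's x-edges; a 32×32 mm post under the front of each armrest stands on the seat at the front corner.

C is a simple wooden stool: a rectangular seat 323 mm (x) by 297 mm (y), 26 mm thick, top face at z = 439 mm, on four square legs, each 34×34 mm in cross-section. The legs rest on z = 0, each flush with a corner of the seat.

The chair is on top of the table. Four stools sit around the table at the −y, +y, −x, +x sides.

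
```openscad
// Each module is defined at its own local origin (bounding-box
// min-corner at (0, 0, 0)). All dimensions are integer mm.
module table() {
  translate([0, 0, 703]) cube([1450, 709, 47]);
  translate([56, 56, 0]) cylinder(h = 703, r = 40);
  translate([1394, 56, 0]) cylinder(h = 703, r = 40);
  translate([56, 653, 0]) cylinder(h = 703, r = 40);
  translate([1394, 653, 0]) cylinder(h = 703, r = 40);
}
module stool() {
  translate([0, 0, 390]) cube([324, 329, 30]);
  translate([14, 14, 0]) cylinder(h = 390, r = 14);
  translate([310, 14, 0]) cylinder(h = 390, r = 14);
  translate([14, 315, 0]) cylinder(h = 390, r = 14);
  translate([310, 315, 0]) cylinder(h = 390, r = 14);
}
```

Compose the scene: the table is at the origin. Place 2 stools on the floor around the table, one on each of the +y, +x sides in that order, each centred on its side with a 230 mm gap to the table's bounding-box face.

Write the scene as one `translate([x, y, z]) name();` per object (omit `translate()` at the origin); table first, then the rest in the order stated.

table();
translate([563, 939, 0]) stool();
translate([1680, 190, 0]) stool();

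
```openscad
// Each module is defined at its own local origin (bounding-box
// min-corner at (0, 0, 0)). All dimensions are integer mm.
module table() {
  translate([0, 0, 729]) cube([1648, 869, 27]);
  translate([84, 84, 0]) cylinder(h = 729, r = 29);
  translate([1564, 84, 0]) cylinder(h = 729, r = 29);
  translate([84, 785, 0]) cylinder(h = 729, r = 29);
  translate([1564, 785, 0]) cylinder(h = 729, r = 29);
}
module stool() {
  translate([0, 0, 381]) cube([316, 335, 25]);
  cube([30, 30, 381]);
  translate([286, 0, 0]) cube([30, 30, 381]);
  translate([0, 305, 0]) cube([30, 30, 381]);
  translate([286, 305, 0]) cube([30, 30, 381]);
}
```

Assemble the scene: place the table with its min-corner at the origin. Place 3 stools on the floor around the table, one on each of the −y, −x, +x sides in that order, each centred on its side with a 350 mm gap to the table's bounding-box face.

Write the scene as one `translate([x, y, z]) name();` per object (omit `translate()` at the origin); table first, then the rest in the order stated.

table();
translate([666, -685, 0]) stool();
translate([-666, 267, 0]) stool();
translate([1998, 267, 0]) stool();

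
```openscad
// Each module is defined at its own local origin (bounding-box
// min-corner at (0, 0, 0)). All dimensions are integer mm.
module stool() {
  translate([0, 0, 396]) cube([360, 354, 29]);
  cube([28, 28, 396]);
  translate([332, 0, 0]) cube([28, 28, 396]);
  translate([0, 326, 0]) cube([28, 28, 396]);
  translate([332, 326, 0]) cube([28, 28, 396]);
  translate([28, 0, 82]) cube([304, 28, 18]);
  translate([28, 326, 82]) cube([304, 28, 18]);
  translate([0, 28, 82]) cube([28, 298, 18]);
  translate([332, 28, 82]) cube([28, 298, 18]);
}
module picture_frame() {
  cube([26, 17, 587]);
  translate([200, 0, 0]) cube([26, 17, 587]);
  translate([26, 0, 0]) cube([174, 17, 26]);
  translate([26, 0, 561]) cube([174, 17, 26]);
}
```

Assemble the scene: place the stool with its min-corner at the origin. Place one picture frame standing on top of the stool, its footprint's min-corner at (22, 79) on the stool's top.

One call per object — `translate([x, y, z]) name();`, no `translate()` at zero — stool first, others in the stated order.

stool();
translate([22, 79, 425]) picture_frame();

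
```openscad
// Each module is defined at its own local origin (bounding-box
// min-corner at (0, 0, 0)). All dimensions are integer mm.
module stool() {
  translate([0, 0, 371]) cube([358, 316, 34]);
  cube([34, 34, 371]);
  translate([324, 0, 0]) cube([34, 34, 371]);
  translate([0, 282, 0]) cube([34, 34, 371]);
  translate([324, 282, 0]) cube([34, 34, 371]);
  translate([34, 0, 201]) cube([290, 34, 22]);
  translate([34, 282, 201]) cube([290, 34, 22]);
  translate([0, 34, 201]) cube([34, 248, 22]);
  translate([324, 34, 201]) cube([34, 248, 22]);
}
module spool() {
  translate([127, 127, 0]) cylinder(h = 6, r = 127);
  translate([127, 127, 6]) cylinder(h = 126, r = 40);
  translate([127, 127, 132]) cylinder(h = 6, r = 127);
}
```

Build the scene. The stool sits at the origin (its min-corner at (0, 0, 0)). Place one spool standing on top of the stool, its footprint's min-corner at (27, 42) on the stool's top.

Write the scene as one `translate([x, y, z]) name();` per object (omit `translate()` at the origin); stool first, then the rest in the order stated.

stool();
translate([27, 42, 405]) spool();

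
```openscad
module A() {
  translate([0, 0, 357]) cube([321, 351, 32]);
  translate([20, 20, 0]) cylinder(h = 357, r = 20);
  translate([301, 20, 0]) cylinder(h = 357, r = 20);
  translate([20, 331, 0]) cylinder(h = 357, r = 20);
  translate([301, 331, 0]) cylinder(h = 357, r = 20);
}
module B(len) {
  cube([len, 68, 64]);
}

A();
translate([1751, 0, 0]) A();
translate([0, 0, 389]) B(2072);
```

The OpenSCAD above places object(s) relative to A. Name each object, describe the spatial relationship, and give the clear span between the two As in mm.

A is a stool. B is a beam. A beam spans the tops of two stools. The clear span between the two stools is 1430 mm.

Second stool starts at x = 1751; first ends at x = 321; clear span = 1751 − 321 = 1430 mm.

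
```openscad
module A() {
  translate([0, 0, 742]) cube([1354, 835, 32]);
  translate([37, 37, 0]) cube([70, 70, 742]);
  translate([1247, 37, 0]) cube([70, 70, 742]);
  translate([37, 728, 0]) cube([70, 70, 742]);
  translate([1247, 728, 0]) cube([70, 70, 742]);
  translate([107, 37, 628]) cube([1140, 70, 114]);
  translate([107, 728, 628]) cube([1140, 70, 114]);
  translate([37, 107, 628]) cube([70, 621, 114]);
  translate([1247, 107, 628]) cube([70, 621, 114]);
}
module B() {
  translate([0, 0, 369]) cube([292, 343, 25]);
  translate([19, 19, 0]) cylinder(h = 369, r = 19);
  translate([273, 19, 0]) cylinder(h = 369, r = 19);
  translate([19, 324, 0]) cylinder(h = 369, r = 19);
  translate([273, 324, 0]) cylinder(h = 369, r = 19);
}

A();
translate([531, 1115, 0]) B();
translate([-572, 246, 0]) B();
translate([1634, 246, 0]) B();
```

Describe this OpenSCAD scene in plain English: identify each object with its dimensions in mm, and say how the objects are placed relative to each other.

A is a rectangular dining table. The top is 1354×835×32 mm with its upper surface at z = 774 mm. It stands on four 70×70 mm square legs, each inset 37 mm from the nearest pair of top edges, running from the floor to the underside of the top. Four apron rails, 70 mm thick and 114 mm tall, run between adjacent legs with their top edges flush with the underside of the top and their outer faces flush with the legs' outer faces.

B is a four-legged stool. The seat is 292×343 mm, 25 mm thick, top at z = 394 mm. It stands on four round legs, each 38 mm in diameter, from z = 0 to the seat underside, each leg's axis is inset half a diameter from the nearest pair of seat edges (so the leg's bounding box is flush with the corner).

Three stools sit around the table at the +y, −x, +x sides.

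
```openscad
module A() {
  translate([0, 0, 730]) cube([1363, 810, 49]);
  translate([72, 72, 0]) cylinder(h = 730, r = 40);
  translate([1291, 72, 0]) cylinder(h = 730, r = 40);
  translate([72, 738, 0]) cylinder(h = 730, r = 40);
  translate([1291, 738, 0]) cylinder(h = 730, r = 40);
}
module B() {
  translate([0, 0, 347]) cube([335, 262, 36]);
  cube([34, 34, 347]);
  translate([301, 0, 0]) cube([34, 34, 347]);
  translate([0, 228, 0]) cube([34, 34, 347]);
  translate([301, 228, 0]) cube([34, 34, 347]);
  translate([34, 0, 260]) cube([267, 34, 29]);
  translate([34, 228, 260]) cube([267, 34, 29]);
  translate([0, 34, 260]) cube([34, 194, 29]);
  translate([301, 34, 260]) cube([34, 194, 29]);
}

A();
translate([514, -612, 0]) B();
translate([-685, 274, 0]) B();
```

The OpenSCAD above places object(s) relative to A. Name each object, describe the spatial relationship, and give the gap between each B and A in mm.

Each stool's nearest face is 350 mm from the table's bounding box.

A is a table. B is a stool. Two stools sit around the table at the −y, −x sides. The gap between each stool and the table is 350 mm.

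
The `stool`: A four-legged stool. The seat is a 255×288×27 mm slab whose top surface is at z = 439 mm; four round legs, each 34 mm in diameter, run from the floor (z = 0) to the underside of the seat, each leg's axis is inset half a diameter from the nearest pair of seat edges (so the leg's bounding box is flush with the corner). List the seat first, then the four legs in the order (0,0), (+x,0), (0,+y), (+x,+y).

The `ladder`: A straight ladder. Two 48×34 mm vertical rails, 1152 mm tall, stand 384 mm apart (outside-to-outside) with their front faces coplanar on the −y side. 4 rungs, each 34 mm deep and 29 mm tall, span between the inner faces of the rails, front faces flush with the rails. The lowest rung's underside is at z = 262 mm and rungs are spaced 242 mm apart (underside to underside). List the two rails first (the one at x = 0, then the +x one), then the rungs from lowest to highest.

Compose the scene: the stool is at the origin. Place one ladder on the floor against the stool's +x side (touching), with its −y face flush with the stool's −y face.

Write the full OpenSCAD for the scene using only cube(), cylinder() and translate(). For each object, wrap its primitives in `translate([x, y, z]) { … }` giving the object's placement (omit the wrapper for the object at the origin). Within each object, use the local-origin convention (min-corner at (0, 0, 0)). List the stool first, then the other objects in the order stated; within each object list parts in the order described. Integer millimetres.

translate([0, 0, 412]) cube([255, 288, 27]);
translate([17, 17, 0]) cylinder(h = 412, r = 17);
translate([238, 17, 0]) cylinder(h = 412, r = 17);
translate([17, 271, 0]) cylinder(h = 412, r = 17);
translate([238, 271, 0]) cylinder(h = 412, r = 17);
translate([255, 0, 0]) {
  cube([48, 34, 1152]);
  translate([336, 0, 0]) cube([48, 34, 1152]);
  translate([48, 0, 262]) cube([288, 34, 29]);
  translate([48, 0, 504]) cube([288, 34, 29]);
  translate([48, 0, 746]) cube([288, 34, 29]);
  translate([48, 0, 988]) cube([288, 34, 29]);
}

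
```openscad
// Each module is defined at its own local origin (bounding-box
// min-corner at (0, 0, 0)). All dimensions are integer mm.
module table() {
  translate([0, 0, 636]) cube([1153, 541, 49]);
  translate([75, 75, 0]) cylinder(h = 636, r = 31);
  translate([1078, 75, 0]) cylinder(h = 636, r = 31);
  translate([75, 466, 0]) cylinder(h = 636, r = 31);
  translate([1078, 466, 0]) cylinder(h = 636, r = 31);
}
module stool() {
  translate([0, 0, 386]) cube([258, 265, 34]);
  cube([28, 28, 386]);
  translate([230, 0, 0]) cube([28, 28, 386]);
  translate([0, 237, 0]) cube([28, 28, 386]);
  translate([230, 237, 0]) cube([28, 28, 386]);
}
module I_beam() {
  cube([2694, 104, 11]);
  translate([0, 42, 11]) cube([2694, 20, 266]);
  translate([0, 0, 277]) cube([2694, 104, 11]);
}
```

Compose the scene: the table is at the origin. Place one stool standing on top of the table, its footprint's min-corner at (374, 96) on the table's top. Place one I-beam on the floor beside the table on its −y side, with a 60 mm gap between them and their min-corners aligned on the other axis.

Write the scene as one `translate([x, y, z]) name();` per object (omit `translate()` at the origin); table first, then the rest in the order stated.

table();
translate([374, 96, 685]) stool();
translate([0, -164, 0]) I_beam();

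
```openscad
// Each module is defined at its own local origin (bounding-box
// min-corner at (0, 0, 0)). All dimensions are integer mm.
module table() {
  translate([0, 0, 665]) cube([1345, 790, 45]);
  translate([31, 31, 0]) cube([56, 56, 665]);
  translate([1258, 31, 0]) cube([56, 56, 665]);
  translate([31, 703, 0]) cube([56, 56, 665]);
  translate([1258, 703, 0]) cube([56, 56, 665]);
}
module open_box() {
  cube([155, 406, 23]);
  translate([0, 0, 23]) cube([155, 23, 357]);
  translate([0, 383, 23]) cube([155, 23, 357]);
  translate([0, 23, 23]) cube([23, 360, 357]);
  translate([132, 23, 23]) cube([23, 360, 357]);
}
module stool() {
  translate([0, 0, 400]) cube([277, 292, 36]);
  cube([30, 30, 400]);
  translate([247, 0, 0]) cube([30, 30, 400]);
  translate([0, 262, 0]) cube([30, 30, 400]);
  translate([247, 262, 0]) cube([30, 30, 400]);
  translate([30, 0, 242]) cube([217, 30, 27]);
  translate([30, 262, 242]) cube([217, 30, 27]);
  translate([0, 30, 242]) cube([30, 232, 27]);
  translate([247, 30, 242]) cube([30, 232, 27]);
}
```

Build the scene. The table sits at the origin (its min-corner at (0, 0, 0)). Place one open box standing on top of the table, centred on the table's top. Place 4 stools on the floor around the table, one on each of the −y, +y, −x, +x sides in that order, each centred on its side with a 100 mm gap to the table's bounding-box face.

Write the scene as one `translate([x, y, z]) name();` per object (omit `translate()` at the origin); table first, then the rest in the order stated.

table();
translate([595, 192, 710]) open_box();
translate([534, -392, 0]) stool();
translate([534, 890, 0]) stool();
translate([-377, 249, 0]) stool();
translate([1445, 249, 0]) stool();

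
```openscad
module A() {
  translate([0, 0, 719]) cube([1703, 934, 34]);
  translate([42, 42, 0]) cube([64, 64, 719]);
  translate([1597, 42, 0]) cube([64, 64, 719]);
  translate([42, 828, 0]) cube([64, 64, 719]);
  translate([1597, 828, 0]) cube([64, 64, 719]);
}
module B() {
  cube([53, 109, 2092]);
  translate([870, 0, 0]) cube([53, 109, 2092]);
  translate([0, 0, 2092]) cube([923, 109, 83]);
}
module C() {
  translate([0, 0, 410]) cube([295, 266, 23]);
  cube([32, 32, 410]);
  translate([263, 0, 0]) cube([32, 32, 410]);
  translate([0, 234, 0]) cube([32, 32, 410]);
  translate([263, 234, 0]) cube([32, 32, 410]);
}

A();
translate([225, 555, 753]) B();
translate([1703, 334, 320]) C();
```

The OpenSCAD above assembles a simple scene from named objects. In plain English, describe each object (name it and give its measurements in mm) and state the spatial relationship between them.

A is a table: top 1703 mm (x) × 934 mm (y), 34 mm thick, upper face at z = 753 mm, on four 64×64 mm square legs, each inset 42 mm from the nearest pair of top edges, running from z = 0 to the bottom of the top.

B is a rectangular door frame: two vertical jambs of 53×109 mm section, 2092 mm tall, with a clear opening 817 mm wide between their inner faces. A header 83 mm tall and 109 mm deep lies on top of the jambs and spans the full outside width.

C is a four-legged stool. The seat is a 295×266×23 mm slab whose top surface is at z = 433 mm; four square legs, each 32×32 mm in cross-section, run from the floor (z = 0) to the underside of the seat, each flush with a corner of the seat.

The door frame is on top of the table. The stool is beside the table with their tops flush at z = 753.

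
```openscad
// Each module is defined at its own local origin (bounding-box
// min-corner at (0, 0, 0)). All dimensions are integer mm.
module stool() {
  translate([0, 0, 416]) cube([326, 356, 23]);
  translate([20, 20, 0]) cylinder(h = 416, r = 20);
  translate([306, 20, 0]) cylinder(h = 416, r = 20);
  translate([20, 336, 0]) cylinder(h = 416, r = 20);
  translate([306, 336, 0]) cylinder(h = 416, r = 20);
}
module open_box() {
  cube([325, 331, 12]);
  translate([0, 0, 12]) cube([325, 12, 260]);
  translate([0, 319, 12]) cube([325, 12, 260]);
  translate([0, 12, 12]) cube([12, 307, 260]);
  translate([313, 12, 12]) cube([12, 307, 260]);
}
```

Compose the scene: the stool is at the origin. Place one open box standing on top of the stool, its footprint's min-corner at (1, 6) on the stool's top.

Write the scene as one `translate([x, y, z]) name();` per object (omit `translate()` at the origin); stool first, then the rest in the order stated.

stool();
translate([1, 6, 439]) open_box();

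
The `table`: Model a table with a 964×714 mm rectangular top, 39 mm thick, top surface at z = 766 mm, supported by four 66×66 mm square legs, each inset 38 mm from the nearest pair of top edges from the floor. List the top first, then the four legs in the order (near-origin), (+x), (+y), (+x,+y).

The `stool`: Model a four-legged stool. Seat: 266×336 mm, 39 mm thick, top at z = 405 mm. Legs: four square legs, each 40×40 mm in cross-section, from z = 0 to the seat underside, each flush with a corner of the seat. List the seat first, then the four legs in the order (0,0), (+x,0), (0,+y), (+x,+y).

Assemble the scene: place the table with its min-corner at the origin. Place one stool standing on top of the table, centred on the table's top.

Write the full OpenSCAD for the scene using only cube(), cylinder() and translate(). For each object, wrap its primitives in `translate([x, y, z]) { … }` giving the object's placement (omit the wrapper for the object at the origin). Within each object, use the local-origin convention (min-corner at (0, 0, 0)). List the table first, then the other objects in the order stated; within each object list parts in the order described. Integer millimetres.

translate([0, 0, 727]) cube([964, 714, 39]);
translate([38, 38, 0]) cube([66, 66, 727]);
translate([860, 38, 0]) cube([66, 66, 727]);
translate([38, 610, 0]) cube([66, 66, 727]);
translate([860, 610, 0]) cube([66, 66, 727]);
translate([349, 189, 766]) {
  translate([0, 0, 366]) cube([266, 336, 39]);
  cube([40, 40, 366]);
  translate([226, 0, 0]) cube([40, 40, 366]);
  translate([0, 296, 0]) cube([40, 40, 366]);
  translate([226, 296, 0]) cube([40, 40, 366]);
}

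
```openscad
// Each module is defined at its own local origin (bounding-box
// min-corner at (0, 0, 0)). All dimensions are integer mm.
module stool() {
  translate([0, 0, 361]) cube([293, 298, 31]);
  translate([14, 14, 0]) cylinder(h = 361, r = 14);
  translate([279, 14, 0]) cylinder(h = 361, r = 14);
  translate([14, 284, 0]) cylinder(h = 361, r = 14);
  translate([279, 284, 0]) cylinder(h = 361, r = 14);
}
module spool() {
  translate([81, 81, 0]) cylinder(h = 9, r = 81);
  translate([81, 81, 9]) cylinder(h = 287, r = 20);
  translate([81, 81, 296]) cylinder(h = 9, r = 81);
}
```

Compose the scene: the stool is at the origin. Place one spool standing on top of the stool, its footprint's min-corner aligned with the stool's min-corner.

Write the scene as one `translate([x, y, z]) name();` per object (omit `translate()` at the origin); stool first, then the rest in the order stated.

stool();
translate([0, 0, 392]) spool();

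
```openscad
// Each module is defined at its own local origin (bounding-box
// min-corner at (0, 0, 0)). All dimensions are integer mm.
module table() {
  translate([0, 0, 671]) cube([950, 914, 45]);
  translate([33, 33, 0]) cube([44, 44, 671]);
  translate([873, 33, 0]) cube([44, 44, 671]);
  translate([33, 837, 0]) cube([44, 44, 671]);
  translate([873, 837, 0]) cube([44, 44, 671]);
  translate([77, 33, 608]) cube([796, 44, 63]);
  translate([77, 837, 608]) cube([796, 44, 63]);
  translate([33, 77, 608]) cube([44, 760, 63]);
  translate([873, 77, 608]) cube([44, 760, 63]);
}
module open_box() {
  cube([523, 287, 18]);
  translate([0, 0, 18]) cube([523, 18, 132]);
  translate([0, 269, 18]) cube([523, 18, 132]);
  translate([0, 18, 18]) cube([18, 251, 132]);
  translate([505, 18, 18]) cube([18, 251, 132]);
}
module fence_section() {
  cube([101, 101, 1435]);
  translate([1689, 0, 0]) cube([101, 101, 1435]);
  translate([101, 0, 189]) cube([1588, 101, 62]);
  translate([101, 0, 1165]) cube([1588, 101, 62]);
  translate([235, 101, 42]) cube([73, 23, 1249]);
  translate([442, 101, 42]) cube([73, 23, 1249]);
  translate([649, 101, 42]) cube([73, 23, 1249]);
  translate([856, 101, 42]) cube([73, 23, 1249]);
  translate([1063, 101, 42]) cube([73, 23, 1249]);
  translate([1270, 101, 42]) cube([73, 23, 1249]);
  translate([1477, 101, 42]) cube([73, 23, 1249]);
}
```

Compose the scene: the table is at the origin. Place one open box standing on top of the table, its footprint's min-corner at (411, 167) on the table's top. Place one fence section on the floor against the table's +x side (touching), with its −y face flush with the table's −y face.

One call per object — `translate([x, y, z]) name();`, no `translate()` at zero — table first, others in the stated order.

table();
translate([411, 167, 716]) open_box();
translate([950, 0, 0]) fence_section();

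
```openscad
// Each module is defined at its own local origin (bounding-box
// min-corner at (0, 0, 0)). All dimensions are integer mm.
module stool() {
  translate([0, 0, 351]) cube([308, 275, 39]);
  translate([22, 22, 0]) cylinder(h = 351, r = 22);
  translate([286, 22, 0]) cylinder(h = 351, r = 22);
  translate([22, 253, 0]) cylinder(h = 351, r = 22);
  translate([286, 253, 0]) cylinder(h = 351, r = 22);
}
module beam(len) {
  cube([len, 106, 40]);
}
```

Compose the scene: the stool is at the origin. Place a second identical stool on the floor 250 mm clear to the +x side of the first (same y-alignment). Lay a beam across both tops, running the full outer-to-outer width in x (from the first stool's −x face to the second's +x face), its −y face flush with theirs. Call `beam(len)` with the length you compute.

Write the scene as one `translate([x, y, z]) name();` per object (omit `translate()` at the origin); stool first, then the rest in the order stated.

stool();
translate([558, 0, 0]) stool();
translate([0, 0, 390]) beam(866);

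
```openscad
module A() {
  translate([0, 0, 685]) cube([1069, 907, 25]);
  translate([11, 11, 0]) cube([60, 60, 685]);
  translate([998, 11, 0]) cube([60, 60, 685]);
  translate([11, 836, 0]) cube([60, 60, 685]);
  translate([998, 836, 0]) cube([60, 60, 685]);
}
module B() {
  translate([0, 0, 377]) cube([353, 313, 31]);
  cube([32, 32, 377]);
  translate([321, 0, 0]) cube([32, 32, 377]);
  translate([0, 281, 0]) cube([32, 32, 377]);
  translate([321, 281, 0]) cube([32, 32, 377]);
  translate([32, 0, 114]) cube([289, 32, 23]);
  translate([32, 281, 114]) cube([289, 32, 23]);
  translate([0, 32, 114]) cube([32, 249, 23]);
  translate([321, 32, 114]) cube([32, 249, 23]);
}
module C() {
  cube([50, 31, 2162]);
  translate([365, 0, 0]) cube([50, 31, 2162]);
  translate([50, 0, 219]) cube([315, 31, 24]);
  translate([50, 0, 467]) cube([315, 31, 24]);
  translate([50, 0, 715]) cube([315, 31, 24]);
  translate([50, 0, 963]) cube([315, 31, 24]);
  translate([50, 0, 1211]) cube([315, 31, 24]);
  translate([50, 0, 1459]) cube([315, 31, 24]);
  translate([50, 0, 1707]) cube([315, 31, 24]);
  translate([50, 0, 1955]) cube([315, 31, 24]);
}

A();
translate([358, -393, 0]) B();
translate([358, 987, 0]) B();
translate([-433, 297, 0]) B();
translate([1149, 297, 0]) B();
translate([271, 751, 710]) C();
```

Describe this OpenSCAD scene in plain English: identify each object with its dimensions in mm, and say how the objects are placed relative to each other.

A is a table with a 1069×907 mm rectangular top, 25 mm thick, top surface at z = 710 mm, supported by four 60×60 mm square legs, each inset 11 mm from the nearest pair of top edges, running from the floor.

B is a four-legged stool. The seat is 353×313 mm, 31 mm thick, top at z = 408 mm. It stands on four square legs, each 32×32 mm in cross-section, from z = 0 to the seat underside, each flush with a corner of the seat. Four stretchers, 32 mm wide and 23 mm tall, connect adjacent legs with their undersides at z = 114 mm, each running between the inner faces of the legs it joins and aligned with the legs' outer faces on the other axis.

C is a wooden ladder with two side rails of 50×31 mm section and 2162 mm height, set 415 mm apart overall. Between them run 8 rectangular rungs (31 mm deep, 24 mm thick), front faces flush with the rails' −y face. The bottom of the first rung is 219 mm above the floor and each subsequent rung is 248 mm higher than the one below.

Four stools sit around the table at the −y, +y, −x, +x sides. The ladder is on top of the table.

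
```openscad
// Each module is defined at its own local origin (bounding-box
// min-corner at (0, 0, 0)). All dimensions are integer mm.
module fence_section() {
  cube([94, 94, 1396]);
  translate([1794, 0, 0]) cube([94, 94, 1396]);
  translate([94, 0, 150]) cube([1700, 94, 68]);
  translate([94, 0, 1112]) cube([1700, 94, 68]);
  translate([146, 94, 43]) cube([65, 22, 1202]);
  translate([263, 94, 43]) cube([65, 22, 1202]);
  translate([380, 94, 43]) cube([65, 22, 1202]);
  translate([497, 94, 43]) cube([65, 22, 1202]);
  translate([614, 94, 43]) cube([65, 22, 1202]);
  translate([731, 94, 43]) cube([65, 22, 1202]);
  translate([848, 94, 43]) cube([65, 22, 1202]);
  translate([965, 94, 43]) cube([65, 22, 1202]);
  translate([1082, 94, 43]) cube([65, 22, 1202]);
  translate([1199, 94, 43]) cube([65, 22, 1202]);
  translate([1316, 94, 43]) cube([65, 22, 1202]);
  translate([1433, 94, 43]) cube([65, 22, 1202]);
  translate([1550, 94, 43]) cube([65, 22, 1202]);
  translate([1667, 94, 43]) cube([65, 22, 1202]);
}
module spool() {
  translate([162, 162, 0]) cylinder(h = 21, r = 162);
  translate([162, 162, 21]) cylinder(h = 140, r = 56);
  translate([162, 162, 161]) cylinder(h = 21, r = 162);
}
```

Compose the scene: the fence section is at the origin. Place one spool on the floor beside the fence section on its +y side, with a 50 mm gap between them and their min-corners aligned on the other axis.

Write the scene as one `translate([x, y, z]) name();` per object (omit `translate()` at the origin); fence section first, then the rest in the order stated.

fence_section();
translate([0, 166, 0]) spool();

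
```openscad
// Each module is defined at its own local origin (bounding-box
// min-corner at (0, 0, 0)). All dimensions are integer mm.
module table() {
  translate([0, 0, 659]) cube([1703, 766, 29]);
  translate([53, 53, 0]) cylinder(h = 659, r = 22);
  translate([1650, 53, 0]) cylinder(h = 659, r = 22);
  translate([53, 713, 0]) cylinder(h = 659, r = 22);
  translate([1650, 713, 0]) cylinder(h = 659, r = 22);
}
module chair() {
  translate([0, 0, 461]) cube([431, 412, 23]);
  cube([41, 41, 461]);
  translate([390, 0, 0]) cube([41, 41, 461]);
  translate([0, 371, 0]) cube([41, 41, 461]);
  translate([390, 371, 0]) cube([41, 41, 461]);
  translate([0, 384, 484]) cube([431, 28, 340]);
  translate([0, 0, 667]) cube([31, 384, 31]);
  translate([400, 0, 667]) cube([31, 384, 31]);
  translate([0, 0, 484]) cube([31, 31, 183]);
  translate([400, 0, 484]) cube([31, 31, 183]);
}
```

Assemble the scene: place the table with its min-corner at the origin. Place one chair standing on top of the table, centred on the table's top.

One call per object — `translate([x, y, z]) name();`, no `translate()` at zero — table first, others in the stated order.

table();
translate([636, 177, 688]) chair();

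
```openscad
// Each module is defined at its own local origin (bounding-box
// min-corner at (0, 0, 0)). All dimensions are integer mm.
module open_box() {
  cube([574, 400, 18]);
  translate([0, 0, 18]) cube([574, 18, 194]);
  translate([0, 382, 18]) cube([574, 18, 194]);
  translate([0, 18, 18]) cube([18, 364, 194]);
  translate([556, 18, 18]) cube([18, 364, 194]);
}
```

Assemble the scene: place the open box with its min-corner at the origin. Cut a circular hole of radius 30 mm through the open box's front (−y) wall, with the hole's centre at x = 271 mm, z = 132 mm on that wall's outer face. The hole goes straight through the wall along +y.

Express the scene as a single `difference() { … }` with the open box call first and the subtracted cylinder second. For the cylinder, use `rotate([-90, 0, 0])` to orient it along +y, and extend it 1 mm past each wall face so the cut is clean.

difference() {
  open_box();
  translate([271, -1, 132]) rotate([-90, 0, 0]) cylinder(h = 20, r = 30);
}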